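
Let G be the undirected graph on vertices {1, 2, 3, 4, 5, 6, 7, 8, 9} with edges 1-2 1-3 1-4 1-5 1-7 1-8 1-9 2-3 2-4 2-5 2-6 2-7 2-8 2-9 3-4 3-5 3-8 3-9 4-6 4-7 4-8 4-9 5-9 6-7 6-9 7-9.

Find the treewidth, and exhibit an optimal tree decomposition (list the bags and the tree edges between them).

Treewidth 4.
One optimal decomposition is:
Bags: B1 = {1, 2, 3, 4, 9}  B2 = {1, 2, 3, 5, 9}  B3 = {1, 2, 3, 4, 8}  B4 = {1, 2, 4, 7, 9}  B5 = {2, 4, 6, 7, 9}
Tree: B1–B2, B1–B3, B1–B4, B4–B5

The largest bag has 5 vertices, giving width 4; this decomposition certifies tw(G) ≤ 4. On the other hand G contains the 5-clique {1, 2, 3, 4, 8}. A clique must lie in a single bag of any decomposition, so no decomposition can have width below 4. Therefore the treewidth is 4.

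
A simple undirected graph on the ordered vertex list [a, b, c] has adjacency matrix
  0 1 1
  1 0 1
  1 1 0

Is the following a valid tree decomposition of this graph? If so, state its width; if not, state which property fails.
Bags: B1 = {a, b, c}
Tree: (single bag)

Yes; width 2.

Vertex coverage: the bags together contain {a, b, c}, the full vertex set. Edge coverage: each edge of G has both endpoints in at least one bag. Running intersection: for every vertex, the bags containing it form a connected subtree. All three properties hold, so this is a valid tree decomposition of width max|bag| − 1 = 2, and hence tw(G) ≤ 2.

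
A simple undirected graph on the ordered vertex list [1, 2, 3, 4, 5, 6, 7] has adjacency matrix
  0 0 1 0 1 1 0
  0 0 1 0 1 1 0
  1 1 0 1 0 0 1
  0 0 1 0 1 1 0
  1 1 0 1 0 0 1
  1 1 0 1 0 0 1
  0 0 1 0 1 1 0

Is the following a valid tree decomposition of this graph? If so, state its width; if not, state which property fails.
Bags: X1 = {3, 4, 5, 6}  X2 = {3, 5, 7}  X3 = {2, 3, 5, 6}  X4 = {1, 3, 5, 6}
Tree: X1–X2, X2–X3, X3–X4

A tree decomposition must satisfy three properties: every vertex lies in some bag; for every edge, both endpoints lie together in some bag; and for every vertex, the bags containing it form a connected subtree. Here edge (6,7) lies in no bag, so the decomposition is invalid.

No — edge (6,7) lies in no bag.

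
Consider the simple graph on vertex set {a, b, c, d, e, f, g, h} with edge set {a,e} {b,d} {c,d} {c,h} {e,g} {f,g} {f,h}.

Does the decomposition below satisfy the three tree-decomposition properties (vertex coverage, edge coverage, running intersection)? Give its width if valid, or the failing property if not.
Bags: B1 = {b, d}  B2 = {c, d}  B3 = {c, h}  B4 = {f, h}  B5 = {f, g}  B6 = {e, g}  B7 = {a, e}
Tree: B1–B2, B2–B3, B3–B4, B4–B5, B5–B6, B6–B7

Yes; width 1.

Checking the three conditions: (i) the bags cover all of {a, b, c, d, e, f, g, h}; (ii) for each edge, some bag contains both endpoints; (iii) the bags containing any fixed vertex form a subtree. All hold, so the decomposition is valid with width 2 − 1 = 1.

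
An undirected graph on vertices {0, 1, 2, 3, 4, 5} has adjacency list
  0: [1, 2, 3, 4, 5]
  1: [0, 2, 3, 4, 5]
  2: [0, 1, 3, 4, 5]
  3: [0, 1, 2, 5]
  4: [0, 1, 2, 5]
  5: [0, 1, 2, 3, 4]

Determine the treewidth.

4

A width-4 tree decomposition is:
Bags: B1 = {0, 1, 2, 3, 5}  B2 = {0, 1, 2, 4, 5}
Tree: B1–B2
Each bag holds 5 vertices, so the decomposition has width 4, which upper-bounds the treewidth. Conversely, {0, 1, 2, 3, 5} is a clique of size 5, and the vertices of any clique must share a bag in every tree decomposition; so some bag has ≥ 5 vertices and tw(G) ≥ 4. The upper and lower bounds meet at 4, so that is the treewidth.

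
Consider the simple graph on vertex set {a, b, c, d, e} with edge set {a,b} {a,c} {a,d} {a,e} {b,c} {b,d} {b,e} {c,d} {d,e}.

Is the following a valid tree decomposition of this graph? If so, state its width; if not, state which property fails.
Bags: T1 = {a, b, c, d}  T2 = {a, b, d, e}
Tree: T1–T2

Yes; width 3.

Every vertex of G appears in some bag (union = {a, b, c, d, e}); every edge is covered by a bag; and for each vertex v the set of bags containing v is connected in the bag tree. The decomposition is therefore valid. The largest bag has 4 vertices, so the width is 3.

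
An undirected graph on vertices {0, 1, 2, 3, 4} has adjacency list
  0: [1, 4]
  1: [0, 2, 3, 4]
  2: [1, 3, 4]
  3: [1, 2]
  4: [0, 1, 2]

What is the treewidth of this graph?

2

A width-2 tree decomposition is:
Bags: B1 = {1, 2, 4}  B2 = {0, 1, 4}  B3 = {1, 2, 3}
Tree: B1–B2, B1–B3
Every bag has size at most 3, so the width is 3 − 1 = 2 and tw(G) ≤ 2. On the other hand G contains the 3-clique {0, 1, 4}. A clique must lie in a single bag of any decomposition, so no decomposition can have width below 2. Hence tw(G) = 2 exactly.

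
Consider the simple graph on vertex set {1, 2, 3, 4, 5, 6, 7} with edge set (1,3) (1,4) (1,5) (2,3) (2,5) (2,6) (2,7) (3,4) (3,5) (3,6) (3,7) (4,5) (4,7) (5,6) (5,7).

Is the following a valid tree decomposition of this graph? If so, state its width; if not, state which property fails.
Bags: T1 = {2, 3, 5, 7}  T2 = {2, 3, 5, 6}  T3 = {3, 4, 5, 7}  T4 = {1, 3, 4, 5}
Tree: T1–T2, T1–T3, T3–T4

Yes; width 3.

Every vertex of G appears in some bag (union = {1, 2, 3, 4, 5, 6, 7}); every edge is covered by a bag; and for each vertex v the set of bags containing v is connected in the bag tree. The decomposition is therefore valid. The largest bag has 4 vertices, so the width is 3.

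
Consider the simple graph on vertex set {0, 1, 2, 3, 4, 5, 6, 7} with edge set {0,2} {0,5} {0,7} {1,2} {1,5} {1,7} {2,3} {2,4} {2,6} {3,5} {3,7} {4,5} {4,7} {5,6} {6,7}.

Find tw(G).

3

A width-3 tree decomposition is:
Bags: B1 = {1, 2, 5, 7}  B2 = {2, 4, 5, 7}  B3 = {2, 5, 6, 7}  B4 = {2, 3, 5, 7}  B5 = {0, 2, 5, 7}
Tree: B1–B2, B2–B3, B3–B4, B4–B5
Every bag has size at most 4, so the width is 4 − 1 = 3 and tw(G) ≤ 3. For the lower bound: the 4 vertex sets {1,5}, {2,4}, {7}, {6} are disjoint, each induces a connected subgraph, and every pair is joined by at least one edge of G. Contracting each set to a single vertex therefore yields K_{4} as a minor, and since treewidth is minor-monotone, tw(G) ≥ tw(K_{4}) = 3. Combining the bounds, tw(G) = 3.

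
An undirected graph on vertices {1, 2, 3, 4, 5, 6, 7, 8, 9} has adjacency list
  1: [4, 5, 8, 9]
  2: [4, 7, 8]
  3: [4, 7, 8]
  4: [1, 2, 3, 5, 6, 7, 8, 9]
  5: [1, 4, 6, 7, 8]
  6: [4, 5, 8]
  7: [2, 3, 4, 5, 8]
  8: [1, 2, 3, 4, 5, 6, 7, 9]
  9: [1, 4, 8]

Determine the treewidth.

A width-3 tree decomposition is:
Bags: B1 = {1, 4, 5, 8}  B2 = {4, 5, 7, 8}  B3 = {3, 4, 7, 8}  B4 = {1, 4, 8, 9}  B5 = {4, 5, 6, 8}  B6 = {2, 4, 7, 8}
Tree: B1–B2, B2–B3, B1–B4, B1–B5, B2–B6
The largest bag has 4 vertices, giving width 3; this decomposition certifies tw(G) ≤ 3. On the other hand G contains the 4-clique {1, 4, 8, 9}. A clique must lie in a single bag of any decomposition, so no decomposition can have width below 3. Therefore the treewidth is 3.

3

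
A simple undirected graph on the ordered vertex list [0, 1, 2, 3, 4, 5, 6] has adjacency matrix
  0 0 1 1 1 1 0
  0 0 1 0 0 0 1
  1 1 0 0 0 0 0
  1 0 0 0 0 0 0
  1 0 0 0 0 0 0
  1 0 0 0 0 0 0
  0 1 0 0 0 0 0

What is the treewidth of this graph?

1

A width-1 tree decomposition is:
Bags: B1 = {1, 2}  B2 = {0, 2}  B3 = {1, 6}  B4 = {0, 5}  B5 = {0, 4}  B6 = {0, 3}
Tree: B1–B2, B1–B3, B2–B4, B2–B5, B4–B6
Each bag holds 2 vertices, so the decomposition has width 1, which upper-bounds the treewidth. Any graph with an edge has treewidth ≥ 1, and G has the edge 1–2. Hence tw(G) = 1 exactly.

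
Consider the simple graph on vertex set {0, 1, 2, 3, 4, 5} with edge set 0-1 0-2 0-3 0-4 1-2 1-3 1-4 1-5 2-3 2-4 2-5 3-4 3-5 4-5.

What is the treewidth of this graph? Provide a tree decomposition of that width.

Treewidth 4.
One optimal decomposition is:
Bags: B1 = {0, 1, 2, 3, 4}  B2 = {1, 2, 3, 4, 5}
Tree: B1–B2

The largest bag has 5 vertices, giving width 4; this decomposition certifies tw(G) ≤ 4. On the other hand G contains the 5-clique {0, 1, 2, 3, 4}. A clique must lie in a single bag of any decomposition, so no decomposition can have width below 4. Therefore the treewidth is 4.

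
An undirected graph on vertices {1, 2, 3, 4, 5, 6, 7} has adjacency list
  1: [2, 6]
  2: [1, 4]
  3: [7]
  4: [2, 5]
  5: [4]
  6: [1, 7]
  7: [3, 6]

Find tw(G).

1

A width-1 tree decomposition is:
Bags: B1 = {4, 5}  B2 = {2, 4}  B3 = {1, 2}  B4 = {1, 6}  B5 = {6, 7}  B6 = {3, 7}
Tree: B1–B2, B2–B3, B3–B4, B4–B5, B5–B6
Each bag holds 2 vertices, so the decomposition has width 1, which upper-bounds the treewidth. Since G has at least one edge (e.g. 5–4), it is not an edgeless graph, so tw(G) ≥ 1. Combining the bounds, tw(G) = 1.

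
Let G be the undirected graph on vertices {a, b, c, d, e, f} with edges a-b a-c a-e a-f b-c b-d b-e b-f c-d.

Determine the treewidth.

A width-2 tree decomposition is:
Bags: B1 = {a, b, c}  B2 = {a, b, e}  B3 = {b, c, d}  B4 = {a, b, f}
Tree: B1–B2, B1–B3, B1–B4
Every bag has size at most 3, so the width is 3 − 1 = 2 and tw(G) ≤ 2. Conversely, {b, c, d} is a clique of size 3, and the vertices of any clique must share a bag in every tree decomposition; so some bag has ≥ 3 vertices and tw(G) ≥ 2. Combining the bounds, tw(G) = 2.

2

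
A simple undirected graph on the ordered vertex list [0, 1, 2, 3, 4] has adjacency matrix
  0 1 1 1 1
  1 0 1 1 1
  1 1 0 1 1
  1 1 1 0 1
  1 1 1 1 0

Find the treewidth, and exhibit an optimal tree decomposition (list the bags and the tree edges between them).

Treewidth 4.
Bags: B1 = {0, 1, 2, 3, 4}
Tree: (single bag)

A single bag containing all 5 vertices is trivially a valid decomposition of width 4. Conversely, {0, 1, 2, 3, 4} is a clique of size 5, and the vertices of any clique must share a bag in every tree decomposition; so some bag has ≥ 5 vertices and tw(G) ≥ 4. Therefore the treewidth is 4.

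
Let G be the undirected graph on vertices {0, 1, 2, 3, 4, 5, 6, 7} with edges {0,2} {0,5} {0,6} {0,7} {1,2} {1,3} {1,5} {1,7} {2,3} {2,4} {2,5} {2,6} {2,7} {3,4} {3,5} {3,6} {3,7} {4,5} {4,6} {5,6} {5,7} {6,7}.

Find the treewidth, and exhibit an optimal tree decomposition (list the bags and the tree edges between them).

Treewidth 4.
Bags: B1 = {2, 3, 5, 6, 7}  B2 = {0, 2, 5, 6, 7}  B3 = {1, 2, 3, 5, 7}  B4 = {2, 3, 4, 5, 6}
Tree: B1–B2, B1–B3, B1–B4

The largest bag has 5 vertices, giving width 4; this decomposition certifies tw(G) ≤ 4. On the other hand G contains the 5-clique {0, 2, 5, 6, 7}. A clique must lie in a single bag of any decomposition, so no decomposition can have width below 4. Therefore the treewidth is 4.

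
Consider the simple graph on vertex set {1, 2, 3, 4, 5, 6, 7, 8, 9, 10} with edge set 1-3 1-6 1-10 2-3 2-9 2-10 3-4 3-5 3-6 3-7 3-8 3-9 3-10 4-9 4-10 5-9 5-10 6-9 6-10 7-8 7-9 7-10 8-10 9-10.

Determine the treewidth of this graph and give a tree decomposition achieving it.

Treewidth 3.
One optimal decomposition is:
Bags: B1 = {3, 7, 8, 10}  B2 = {3, 7, 9, 10}  B3 = {3, 5, 9, 10}  B4 = {3, 4, 9, 10}  B5 = {2, 3, 9, 10}  B6 = {3, 6, 9, 10}  B7 = {1, 3, 6, 10}
Tree: B1–B2, B2–B3, B2–B4, B3–B5, B3–B6, B6–B7

Each bag holds 4 vertices, so the decomposition has width 3, which upper-bounds the treewidth. For the lower bound, the 4 vertices {3, 7, 8, 10} are pairwise adjacent, and any tree decomposition puts a clique entirely inside one bag — forcing width ≥ 3. Hence tw(G) = 3 exactly.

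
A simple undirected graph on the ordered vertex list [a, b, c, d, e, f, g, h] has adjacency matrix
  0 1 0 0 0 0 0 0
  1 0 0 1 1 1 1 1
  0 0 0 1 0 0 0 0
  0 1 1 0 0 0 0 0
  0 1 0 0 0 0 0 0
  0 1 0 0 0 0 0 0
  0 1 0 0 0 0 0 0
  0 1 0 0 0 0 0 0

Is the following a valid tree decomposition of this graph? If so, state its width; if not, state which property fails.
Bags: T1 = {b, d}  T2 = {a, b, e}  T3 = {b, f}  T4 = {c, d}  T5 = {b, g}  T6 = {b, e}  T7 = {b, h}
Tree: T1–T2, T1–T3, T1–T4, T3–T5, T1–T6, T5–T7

No — bags containing vertex e are not connected in the tree.

A tree decomposition must satisfy three properties: every vertex lies in some bag; for every edge, both endpoints lie together in some bag; and for every vertex, the bags containing it form a connected subtree. Here bags containing vertex e are not connected in the tree, so the decomposition is invalid.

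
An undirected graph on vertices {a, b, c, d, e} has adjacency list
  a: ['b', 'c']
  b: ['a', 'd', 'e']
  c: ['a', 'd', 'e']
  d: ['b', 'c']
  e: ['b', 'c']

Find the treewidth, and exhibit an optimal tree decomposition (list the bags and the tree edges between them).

Treewidth 2.
Bags: B1 = {b, c, e}  B2 = {b, c, d}  B3 = {a, b, c}
Tree: B1–B2, B2–B3

Each bag holds 3 vertices, so the decomposition has width 2, which upper-bounds the treewidth. Since e–b–d–c–e is a cycle in G, G is not acyclic. Forests are exactly the graphs of treewidth ≤ 1, so tw(G) ≥ 2. The upper and lower bounds meet at 2, so that is the treewidth.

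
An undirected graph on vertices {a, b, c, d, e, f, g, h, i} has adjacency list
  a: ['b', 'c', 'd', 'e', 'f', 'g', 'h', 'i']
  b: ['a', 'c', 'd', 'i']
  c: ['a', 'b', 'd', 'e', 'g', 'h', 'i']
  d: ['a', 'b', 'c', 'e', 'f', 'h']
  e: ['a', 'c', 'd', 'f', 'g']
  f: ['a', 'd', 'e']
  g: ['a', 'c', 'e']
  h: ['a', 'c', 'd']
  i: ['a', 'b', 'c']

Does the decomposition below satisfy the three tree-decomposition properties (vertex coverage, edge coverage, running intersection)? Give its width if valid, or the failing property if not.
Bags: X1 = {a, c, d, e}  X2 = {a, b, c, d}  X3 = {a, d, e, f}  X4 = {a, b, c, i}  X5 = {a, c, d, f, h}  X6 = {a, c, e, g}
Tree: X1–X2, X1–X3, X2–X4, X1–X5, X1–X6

A tree decomposition must satisfy three properties: every vertex lies in some bag; for every edge, both endpoints lie together in some bag; and for every vertex, the bags containing it form a connected subtree. Here bags containing vertex f are not connected in the tree, so the decomposition is invalid.

No — bags containing vertex f are not connected in the tree.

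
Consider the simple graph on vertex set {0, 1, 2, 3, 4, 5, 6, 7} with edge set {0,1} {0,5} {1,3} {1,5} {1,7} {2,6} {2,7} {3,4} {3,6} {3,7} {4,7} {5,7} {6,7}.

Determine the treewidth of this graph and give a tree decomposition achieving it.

Treewidth 2.
Bags: B1 = {2, 6, 7}  B2 = {3, 6, 7}  B3 = {1, 3, 7}  B4 = {1, 5, 7}  B5 = {0, 1, 5}  B6 = {3, 4, 7}
Tree: B1–B2, B2–B3, B3–B4, B4–B5, B3–B6

Each bag holds 3 vertices, so the decomposition has width 2, which upper-bounds the treewidth. For the lower bound, the 3 vertices {0, 1, 5} are pairwise adjacent, and any tree decomposition puts a clique entirely inside one bag — forcing width ≥ 2. The upper and lower bounds meet at 2, so that is the treewidth.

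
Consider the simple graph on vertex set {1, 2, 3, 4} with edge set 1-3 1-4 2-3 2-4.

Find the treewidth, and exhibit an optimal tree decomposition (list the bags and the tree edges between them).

Treewidth 2.
One such decomposition:
Bags: B1 = {1, 2, 4}  B2 = {1, 2, 3}
Tree: B1–B2

The largest bag has 3 vertices, giving width 2; this decomposition certifies tw(G) ≤ 2. Since 2–4–1–3–2 is a cycle in G, G is not acyclic. Forests are exactly the graphs of treewidth ≤ 1, so tw(G) ≥ 2. Hence tw(G) = 2 exactly.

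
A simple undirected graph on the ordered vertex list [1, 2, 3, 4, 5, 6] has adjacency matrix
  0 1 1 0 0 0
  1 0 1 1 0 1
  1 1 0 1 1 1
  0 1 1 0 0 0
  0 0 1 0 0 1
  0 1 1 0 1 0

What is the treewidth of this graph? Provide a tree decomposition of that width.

The largest bag has 3 vertices, giving width 2; this decomposition certifies tw(G) ≤ 2. On the other hand G contains the 3-clique {1, 2, 3}. A clique must lie in a single bag of any decomposition, so no decomposition can have width below 2. Combining the bounds, tw(G) = 2.

Treewidth 2.
One such decomposition:
Bags: B1 = {2, 3, 6}  B2 = {2, 3, 4}  B3 = {1, 2, 3}  B4 = {3, 5, 6}
Tree: B1–B2, B2–B3, B1–B4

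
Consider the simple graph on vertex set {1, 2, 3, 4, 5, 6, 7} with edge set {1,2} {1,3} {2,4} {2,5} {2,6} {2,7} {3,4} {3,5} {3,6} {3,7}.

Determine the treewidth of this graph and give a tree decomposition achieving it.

Treewidth 2.
Bags: B1 = {2, 3, 5}  B2 = {1, 2, 3}  B3 = {2, 3, 4}  B4 = {2, 3, 7}  B5 = {2, 3, 6}
Tree: B1–B2, B2–B3, B3–B4, B4–B5

Every bag has size at most 3, so the width is 3 − 1 = 2 and tw(G) ≤ 2. Since 2–5–3–1–2 is a cycle in G, G is not acyclic. Forests are exactly the graphs of treewidth ≤ 1, so tw(G) ≥ 2. Therefore the treewidth is 2.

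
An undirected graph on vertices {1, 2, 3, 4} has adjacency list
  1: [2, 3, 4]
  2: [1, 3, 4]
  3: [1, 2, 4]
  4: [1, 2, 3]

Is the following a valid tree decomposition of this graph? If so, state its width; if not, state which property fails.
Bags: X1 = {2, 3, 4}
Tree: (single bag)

A tree decomposition must satisfy three properties: every vertex lies in some bag; for every edge, both endpoints lie together in some bag; and for every vertex, the bags containing it form a connected subtree. Here vertex 1 appears in no bag, so the decomposition is invalid.

No — vertex 1 appears in no bag.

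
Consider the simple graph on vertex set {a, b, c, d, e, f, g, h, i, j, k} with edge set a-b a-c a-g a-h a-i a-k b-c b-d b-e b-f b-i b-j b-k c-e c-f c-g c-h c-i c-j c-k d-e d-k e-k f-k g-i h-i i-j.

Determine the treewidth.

3

A width-3 tree decomposition is:
Bags: B1 = {b, c, f, k}  B2 = {b, c, e, k}  B3 = {a, b, c, k}  B4 = {a, b, c, i}  B5 = {a, c, g, i}  B6 = {b, c, i, j}  B7 = {b, d, e, k}  B8 = {a, c, h, i}
Tree: B1–B2, B2–B3, B3–B4, B4–B5, B4–B6, B2–B7, B5–B8
Each bag holds 4 vertices, so the decomposition has width 3, which upper-bounds the treewidth. Conversely, {b, d, e, k} is a clique of size 4, and the vertices of any clique must share a bag in every tree decomposition; so some bag has ≥ 4 vertices and tw(G) ≥ 3. Hence tw(G) = 3 exactly.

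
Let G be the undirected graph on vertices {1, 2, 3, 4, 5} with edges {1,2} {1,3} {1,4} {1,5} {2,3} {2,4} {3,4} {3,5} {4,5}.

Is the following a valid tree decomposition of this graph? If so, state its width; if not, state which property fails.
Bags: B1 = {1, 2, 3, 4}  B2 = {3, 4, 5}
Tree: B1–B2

No — edge (1,5) lies in no bag.

A tree decomposition must satisfy three properties: every vertex lies in some bag; for every edge, both endpoints lie together in some bag; and for every vertex, the bags containing it form a connected subtree. Here edge (1,5) lies in no bag, so the decomposition is invalid.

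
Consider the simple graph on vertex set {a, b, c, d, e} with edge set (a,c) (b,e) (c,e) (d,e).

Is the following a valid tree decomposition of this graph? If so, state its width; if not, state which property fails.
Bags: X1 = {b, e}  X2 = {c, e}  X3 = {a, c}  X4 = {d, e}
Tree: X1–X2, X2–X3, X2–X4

Yes; width 1.

Every vertex of G appears in some bag (union = {a, b, c, d, e}); every edge is covered by a bag; and for each vertex v the set of bags containing v is connected in the bag tree. The decomposition is therefore valid. The largest bag has 2 vertices, so the width is 1.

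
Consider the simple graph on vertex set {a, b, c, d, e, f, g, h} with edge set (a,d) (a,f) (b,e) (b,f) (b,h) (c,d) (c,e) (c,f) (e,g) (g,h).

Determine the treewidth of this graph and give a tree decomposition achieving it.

Treewidth 2.
One optimal decomposition is:
Bags: B1 = {e, g, h}  B2 = {b, e, h}  B3 = {b, c, e}  B4 = {b, c, f}  B5 = {c, d, f}  B6 = {a, d, f}
Tree: B1–B2, B2–B3, B3–B4, B4–B5, B5–B6

Each bag holds 3 vertices, so the decomposition has width 2, which upper-bounds the treewidth. The edges g–h–b–e–g form a cycle, so G is not a tree and its treewidth is at least 2. Therefore the treewidth is 2.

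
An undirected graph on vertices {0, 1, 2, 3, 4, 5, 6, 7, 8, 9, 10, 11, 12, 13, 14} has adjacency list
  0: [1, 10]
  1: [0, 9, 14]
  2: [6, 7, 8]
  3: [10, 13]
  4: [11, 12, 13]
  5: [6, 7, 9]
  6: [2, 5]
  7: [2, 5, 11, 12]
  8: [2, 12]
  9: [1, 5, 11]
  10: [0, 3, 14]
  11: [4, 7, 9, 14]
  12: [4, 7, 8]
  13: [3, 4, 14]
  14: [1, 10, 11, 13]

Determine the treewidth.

A width-3 tree decomposition is:
Bags: B1 = {0, 1, 3, 10}  B2 = {1, 3, 10, 14}  B3 = {1, 3, 13, 14}  B4 = {1, 9, 13, 14}  B5 = {9, 11, 13, 14}  B6 = {4, 9, 11, 13}  B7 = {4, 5, 9, 11}  B8 = {4, 5, 7, 11}  B9 = {4, 5, 7, 12}  B10 = {5, 6, 7, 12}  B11 = {2, 6, 7, 12}  B12 = {2, 6, 8, 12}
Tree: B1–B2, B2–B3, B3–B4, B4–B5, B5–B6, B6–B7, B7–B8, B8–B9, B9–B10, B10–B11, B11–B12
Each bag holds 4 vertices, so the decomposition has width 3, which upper-bounds the treewidth. For the lower bound: the 4 vertex sets {0,3,10}, {1}, {14}, {4,9,11,13} are disjoint, each induces a connected subgraph, and every pair is joined by at least one edge of G. Contracting each set to a single vertex therefore yields K_{4} as a minor, and since treewidth is minor-monotone, tw(G) ≥ tw(K_{4}) = 3. Combining the bounds, tw(G) = 3.

3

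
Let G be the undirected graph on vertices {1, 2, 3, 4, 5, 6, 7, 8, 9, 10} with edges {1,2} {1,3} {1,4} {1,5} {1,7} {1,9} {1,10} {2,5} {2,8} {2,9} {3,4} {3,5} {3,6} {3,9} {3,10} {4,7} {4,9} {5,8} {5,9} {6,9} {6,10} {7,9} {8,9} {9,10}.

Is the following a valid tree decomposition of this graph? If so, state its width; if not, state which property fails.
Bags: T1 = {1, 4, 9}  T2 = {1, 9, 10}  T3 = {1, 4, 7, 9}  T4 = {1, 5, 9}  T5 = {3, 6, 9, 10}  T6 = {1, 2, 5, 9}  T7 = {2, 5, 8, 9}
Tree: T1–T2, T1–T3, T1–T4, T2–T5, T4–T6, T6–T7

A tree decomposition must satisfy three properties: every vertex lies in some bag; for every edge, both endpoints lie together in some bag; and for every vertex, the bags containing it form a connected subtree. Here edge (3,1) lies in no bag, so the decomposition is invalid.

No — edge (3,1) lies in no bag.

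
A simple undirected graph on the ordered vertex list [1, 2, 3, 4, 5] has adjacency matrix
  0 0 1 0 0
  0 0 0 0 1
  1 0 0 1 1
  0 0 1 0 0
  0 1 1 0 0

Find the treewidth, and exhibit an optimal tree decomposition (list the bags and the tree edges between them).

Treewidth 1.
Bags: B1 = {3, 5}  B2 = {3, 4}  B3 = {2, 5}  B4 = {1, 3}
Tree: B1–B2, B1–B3, B2–B4

Each bag holds 2 vertices, so the decomposition has width 1, which upper-bounds the treewidth. Any graph with an edge has treewidth ≥ 1, and G has the edge 3–5. Therefore the treewidth is 1.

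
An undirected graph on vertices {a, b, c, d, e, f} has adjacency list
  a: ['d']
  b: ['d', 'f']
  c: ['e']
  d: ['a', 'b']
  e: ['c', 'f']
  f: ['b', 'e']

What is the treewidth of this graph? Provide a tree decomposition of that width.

Treewidth 1.
One such decomposition:
Bags: B1 = {c, e}  B2 = {e, f}  B3 = {b, f}  B4 = {b, d}  B5 = {a, d}
Tree: B1–B2, B2–B3, B3–B4, B4–B5

Every bag has size at most 2, so the width is 2 − 1 = 1 and tw(G) ≤ 1. Since G has at least one edge (e.g. c–e), it is not an edgeless graph, so tw(G) ≥ 1. Combining the bounds, tw(G) = 1.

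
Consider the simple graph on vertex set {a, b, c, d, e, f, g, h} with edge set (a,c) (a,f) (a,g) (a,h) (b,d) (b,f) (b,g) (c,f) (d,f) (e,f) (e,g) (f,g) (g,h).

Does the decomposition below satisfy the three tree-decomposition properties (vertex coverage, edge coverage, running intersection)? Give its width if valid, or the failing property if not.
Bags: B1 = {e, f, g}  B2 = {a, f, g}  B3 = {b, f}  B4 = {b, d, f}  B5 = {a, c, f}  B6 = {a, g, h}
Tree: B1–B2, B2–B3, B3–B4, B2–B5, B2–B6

No — edge (g,b) lies in no bag.

A tree decomposition must satisfy three properties: every vertex lies in some bag; for every edge, both endpoints lie together in some bag; and for every vertex, the bags containing it form a connected subtree. Here edge (g,b) lies in no bag, so the decomposition is invalid.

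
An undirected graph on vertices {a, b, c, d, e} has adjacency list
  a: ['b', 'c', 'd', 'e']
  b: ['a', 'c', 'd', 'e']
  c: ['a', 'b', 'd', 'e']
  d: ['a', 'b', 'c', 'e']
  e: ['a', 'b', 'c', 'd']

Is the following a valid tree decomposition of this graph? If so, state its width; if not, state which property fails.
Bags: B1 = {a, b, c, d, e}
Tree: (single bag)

Yes; width 4.

Every vertex of G appears in some bag (union = {a, b, c, d, e}); every edge is covered by a bag; and for each vertex v the set of bags containing v is connected in the bag tree. The decomposition is therefore valid. The largest bag has 5 vertices, so the width is 4.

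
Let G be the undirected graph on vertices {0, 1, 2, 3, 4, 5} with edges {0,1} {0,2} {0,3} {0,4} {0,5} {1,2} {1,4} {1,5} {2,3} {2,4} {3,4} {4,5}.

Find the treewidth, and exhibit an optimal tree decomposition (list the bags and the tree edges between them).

The largest bag has 4 vertices, giving width 3; this decomposition certifies tw(G) ≤ 3. Conversely, {0, 1, 2, 4} is a clique of size 4, and the vertices of any clique must share a bag in every tree decomposition; so some bag has ≥ 4 vertices and tw(G) ≥ 3. The upper and lower bounds meet at 3, so that is the treewidth.

Treewidth 3.
One such decomposition:
Bags: B1 = {0, 1, 4, 5}  B2 = {0, 1, 2, 4}  B3 = {0, 2, 3, 4}
Tree: B1–B2, B2–B3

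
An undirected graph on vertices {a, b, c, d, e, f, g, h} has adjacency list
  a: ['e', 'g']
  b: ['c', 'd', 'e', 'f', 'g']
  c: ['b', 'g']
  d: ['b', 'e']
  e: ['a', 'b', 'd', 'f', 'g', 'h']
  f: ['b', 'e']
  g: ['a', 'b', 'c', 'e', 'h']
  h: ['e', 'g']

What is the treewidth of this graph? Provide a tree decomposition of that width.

The largest bag has 3 vertices, giving width 2; this decomposition certifies tw(G) ≤ 2. On the other hand G contains the 3-clique {b, d, e}. A clique must lie in a single bag of any decomposition, so no decomposition can have width below 2. The upper and lower bounds meet at 2, so that is the treewidth.

Treewidth 2.
One such decomposition:
Bags: B1 = {b, e, f}  B2 = {b, e, g}  B3 = {a, e, g}  B4 = {b, c, g}  B5 = {e, g, h}  B6 = {b, d, e}
Tree: B1–B2, B2–B3, B2–B4, B2–B5, B1–B6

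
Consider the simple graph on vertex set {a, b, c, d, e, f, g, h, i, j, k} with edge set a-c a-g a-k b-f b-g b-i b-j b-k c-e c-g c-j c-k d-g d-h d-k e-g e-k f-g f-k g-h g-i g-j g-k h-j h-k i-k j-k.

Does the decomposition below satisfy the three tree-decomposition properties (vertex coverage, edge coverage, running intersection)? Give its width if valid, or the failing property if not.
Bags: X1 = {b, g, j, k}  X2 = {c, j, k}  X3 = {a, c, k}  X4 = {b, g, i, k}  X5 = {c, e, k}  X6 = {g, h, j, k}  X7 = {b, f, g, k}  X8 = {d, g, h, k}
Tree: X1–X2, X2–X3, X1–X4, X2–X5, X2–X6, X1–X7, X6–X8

A tree decomposition must satisfy three properties: every vertex lies in some bag; for every edge, both endpoints lie together in some bag; and for every vertex, the bags containing it form a connected subtree. Here edge (g,c) lies in no bag, so the decomposition is invalid.

No — edge (g,c) lies in no bag.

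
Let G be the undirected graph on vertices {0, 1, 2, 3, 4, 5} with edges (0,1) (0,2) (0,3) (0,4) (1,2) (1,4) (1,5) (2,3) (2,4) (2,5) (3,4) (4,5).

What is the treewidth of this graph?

3

A width-3 tree decomposition is:
Bags: B1 = {0, 1, 2, 4}  B2 = {0, 2, 3, 4}  B3 = {1, 2, 4, 5}
Tree: B1–B2, B1–B3
Each bag holds 4 vertices, so the decomposition has width 3, which upper-bounds the treewidth. On the other hand G contains the 4-clique {0, 1, 2, 4}. A clique must lie in a single bag of any decomposition, so no decomposition can have width below 3. Hence tw(G) = 3 exactly.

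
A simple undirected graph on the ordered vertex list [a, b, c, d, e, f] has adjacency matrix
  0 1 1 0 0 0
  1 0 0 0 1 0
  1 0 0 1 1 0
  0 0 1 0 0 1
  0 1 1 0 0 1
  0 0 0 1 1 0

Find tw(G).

A width-2 tree decomposition is:
Bags: B1 = {c, d, f}  B2 = {c, e, f}  B3 = {a, c, e}  B4 = {a, b, e}
Tree: B1–B2, B2–B3, B3–B4
The largest bag has 3 vertices, giving width 2; this decomposition certifies tw(G) ≤ 2. For the lower bound, G contains the cycle d–f–e–c–d, so G is not a forest; only forests have treewidth ≤ 1, hence tw(G) ≥ 2. Combining the bounds, tw(G) = 2.

2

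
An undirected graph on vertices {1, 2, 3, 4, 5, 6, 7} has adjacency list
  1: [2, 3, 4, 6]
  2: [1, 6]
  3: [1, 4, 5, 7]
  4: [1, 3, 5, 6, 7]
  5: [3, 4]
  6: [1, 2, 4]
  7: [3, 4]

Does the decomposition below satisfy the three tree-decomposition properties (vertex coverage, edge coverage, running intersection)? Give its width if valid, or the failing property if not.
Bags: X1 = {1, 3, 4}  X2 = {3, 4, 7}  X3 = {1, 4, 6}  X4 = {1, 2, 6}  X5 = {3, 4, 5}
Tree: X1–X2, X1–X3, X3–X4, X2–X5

Yes; width 2.

Checking the three conditions: (i) the bags cover all of {1, 2, 3, 4, 5, 6, 7}; (ii) for each edge, some bag contains both endpoints; (iii) the bags containing any fixed vertex form a subtree. All hold, so the decomposition is valid with width 3 − 1 = 2.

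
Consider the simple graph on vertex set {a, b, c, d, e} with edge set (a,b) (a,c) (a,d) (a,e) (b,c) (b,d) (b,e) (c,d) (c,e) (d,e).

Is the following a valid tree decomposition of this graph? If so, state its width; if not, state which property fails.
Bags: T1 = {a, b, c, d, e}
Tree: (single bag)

Vertex coverage: the bags together contain {a, b, c, d, e}, the full vertex set. Edge coverage: each edge of G has both endpoints in at least one bag. Running intersection: for every vertex, the bags containing it form a connected subtree. All three properties hold, so this is a valid tree decomposition of width max|bag| − 1 = 4, and hence tw(G) ≤ 4.

Yes; width 4.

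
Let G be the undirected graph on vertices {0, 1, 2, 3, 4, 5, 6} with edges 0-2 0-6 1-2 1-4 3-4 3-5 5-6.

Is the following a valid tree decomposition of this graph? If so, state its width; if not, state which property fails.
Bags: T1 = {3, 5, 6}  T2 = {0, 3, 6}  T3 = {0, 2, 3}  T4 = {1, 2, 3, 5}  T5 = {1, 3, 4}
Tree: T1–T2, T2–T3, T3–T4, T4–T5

A tree decomposition must satisfy three properties: every vertex lies in some bag; for every edge, both endpoints lie together in some bag; and for every vertex, the bags containing it form a connected subtree. Here bags containing vertex 5 are not connected in the tree, so the decomposition is invalid.

No — bags containing vertex 5 are not connected in the tree.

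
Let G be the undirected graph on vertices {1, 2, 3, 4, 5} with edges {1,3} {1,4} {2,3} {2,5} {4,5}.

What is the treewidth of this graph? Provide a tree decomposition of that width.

Each bag holds 3 vertices, so the decomposition has width 2, which upper-bounds the treewidth. The edges 2–5–4–1–3–2 form a cycle, so G is not a tree and its treewidth is at least 2. Combining the bounds, tw(G) = 2.

Treewidth 2.
Bags: B1 = {2, 4, 5}  B2 = {1, 2, 4}  B3 = {1, 2, 3}
Tree: B1–B2, B2–B3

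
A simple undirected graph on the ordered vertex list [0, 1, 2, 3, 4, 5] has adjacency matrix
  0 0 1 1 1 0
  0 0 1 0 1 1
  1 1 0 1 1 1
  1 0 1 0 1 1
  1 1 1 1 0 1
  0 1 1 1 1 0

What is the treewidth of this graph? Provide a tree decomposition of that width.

Treewidth 3.
One optimal decomposition is:
Bags: B1 = {1, 2, 4, 5}  B2 = {2, 3, 4, 5}  B3 = {0, 2, 3, 4}
Tree: B1–B2, B2–B3

Each bag holds 4 vertices, so the decomposition has width 3, which upper-bounds the treewidth. For the lower bound, the 4 vertices {1, 2, 4, 5} are pairwise adjacent, and any tree decomposition puts a clique entirely inside one bag — forcing width ≥ 3. The upper and lower bounds meet at 3, so that is the treewidth.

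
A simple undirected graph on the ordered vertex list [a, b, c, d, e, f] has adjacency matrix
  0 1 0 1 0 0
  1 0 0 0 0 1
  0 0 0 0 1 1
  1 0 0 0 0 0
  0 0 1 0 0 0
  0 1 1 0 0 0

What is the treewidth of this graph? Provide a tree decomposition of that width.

Treewidth 1.
One optimal decomposition is:
Bags: B1 = {a, d}  B2 = {a, b}  B3 = {b, f}  B4 = {c, f}  B5 = {c, e}
Tree: B1–B2, B2–B3, B3–B4, B4–B5

The largest bag has 2 vertices, giving width 1; this decomposition certifies tw(G) ≤ 1. Any graph with an edge has treewidth ≥ 1, and G has the edge d–a. Therefore the treewidth is 1.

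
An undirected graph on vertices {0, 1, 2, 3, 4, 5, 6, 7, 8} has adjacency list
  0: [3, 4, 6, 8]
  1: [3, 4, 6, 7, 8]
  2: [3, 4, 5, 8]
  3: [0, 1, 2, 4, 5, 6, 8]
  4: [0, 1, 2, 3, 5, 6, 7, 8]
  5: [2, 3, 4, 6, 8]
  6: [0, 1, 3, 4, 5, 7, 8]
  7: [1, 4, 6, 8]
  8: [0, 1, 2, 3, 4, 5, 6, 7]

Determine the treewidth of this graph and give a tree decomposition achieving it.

Treewidth 4.
One such decomposition:
Bags: B1 = {3, 4, 5, 6, 8}  B2 = {1, 3, 4, 6, 8}  B3 = {0, 3, 4, 6, 8}  B4 = {2, 3, 4, 5, 8}  B5 = {1, 4, 6, 7, 8}
Tree: B1–B2, B2–B3, B1–B4, B2–B5

Each bag holds 5 vertices, so the decomposition has width 4, which upper-bounds the treewidth. Conversely, {2, 3, 4, 5, 8} is a clique of size 5, and the vertices of any clique must share a bag in every tree decomposition; so some bag has ≥ 5 vertices and tw(G) ≥ 4. Hence tw(G) = 4 exactly.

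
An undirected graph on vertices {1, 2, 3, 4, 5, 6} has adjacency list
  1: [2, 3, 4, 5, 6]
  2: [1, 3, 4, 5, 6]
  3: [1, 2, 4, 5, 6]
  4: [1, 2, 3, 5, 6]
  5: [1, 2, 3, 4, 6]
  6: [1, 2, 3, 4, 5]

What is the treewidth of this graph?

5

A width-5 tree decomposition is:
Bags: B1 = {1, 2, 3, 4, 5, 6}
Tree: (single bag)
With just one bag of size 6, the width is 6 − 1 = 5, so tw(G) ≤ 5. For the lower bound, the 6 vertices {1, 2, 3, 4, 5, 6} are pairwise adjacent, and any tree decomposition puts a clique entirely inside one bag — forcing width ≥ 5. The upper and lower bounds meet at 5, so that is the treewidth.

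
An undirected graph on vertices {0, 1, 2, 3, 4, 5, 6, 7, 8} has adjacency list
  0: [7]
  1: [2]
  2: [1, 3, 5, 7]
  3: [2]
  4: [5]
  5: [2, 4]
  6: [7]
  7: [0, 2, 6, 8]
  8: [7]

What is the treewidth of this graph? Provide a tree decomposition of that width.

Each bag holds 2 vertices, so the decomposition has width 1, which upper-bounds the treewidth. G has an edge, so its treewidth is at least 1. Combining the bounds, tw(G) = 1.

Treewidth 1.
One optimal decomposition is:
Bags: B1 = {0, 7}  B2 = {6, 7}  B3 = {7, 8}  B4 = {2, 7}  B5 = {2, 5}  B6 = {2, 3}  B7 = {4, 5}  B8 = {1, 2}
Tree: B1–B2, B2–B3, B1–B4, B4–B5, B5–B6, B5–B7, B4–B8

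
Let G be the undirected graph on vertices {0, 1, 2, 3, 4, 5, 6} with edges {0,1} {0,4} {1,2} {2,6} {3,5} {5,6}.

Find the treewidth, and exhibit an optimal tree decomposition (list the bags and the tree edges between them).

Each bag holds 2 vertices, so the decomposition has width 1, which upper-bounds the treewidth. Since G has at least one edge (e.g. 3–5), it is not an edgeless graph, so tw(G) ≥ 1. The upper and lower bounds meet at 1, so that is the treewidth.

Treewidth 1.
Bags: B1 = {3, 5}  B2 = {5, 6}  B3 = {2, 6}  B4 = {1, 2}  B5 = {0, 1}  B6 = {0, 4}
Tree: B1–B2, B2–B3, B3–B4, B4–B5, B5–B6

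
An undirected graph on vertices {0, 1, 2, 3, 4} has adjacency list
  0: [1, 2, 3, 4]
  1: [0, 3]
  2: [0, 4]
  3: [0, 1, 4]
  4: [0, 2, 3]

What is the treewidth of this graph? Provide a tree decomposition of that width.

Every bag has size at most 3, so the width is 3 − 1 = 2 and tw(G) ≤ 2. On the other hand G contains the 3-clique {0, 2, 4}. A clique must lie in a single bag of any decomposition, so no decomposition can have width below 2. Therefore the treewidth is 2.

Treewidth 2.
Bags: B1 = {0, 3, 4}  B2 = {0, 2, 4}  B3 = {0, 1, 3}
Tree: B1–B2, B1–B3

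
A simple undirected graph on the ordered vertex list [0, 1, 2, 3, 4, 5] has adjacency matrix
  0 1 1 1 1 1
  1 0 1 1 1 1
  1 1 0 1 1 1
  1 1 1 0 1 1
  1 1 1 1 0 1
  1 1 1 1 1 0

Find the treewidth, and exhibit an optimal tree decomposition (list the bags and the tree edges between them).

A single bag containing all 6 vertices is trivially a valid decomposition of width 5. Conversely, {0, 1, 2, 3, 4, 5} is a clique of size 6, and the vertices of any clique must share a bag in every tree decomposition; so some bag has ≥ 6 vertices and tw(G) ≥ 5. The upper and lower bounds meet at 5, so that is the treewidth.

Treewidth 5.
One such decomposition:
Bags: B1 = {0, 1, 2, 3, 4, 5}
Tree: (single bag)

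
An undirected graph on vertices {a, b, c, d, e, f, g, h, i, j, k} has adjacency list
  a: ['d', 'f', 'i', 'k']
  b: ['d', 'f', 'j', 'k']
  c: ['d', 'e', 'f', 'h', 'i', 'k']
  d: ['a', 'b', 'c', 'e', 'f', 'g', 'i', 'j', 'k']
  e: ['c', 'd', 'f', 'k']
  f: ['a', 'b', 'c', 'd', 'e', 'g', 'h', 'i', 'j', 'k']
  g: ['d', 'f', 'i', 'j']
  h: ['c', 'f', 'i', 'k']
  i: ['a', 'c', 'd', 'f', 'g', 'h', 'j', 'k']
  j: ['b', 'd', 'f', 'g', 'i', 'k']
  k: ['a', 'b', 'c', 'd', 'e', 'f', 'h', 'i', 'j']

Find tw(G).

4

A width-4 tree decomposition is:
Bags: B1 = {d, f, i, j, k}  B2 = {c, d, f, i, k}  B3 = {a, d, f, i, k}  B4 = {c, f, h, i, k}  B5 = {b, d, f, j, k}  B6 = {c, d, e, f, k}  B7 = {d, f, g, i, j}
Tree: B1–B2, B2–B3, B2–B4, B1–B5, B2–B6, B1–B7
The largest bag has 5 vertices, giving width 4; this decomposition certifies tw(G) ≤ 4. Conversely, {d, f, g, i, j} is a clique of size 5, and the vertices of any clique must share a bag in every tree decomposition; so some bag has ≥ 5 vertices and tw(G) ≥ 4. Combining the bounds, tw(G) = 4.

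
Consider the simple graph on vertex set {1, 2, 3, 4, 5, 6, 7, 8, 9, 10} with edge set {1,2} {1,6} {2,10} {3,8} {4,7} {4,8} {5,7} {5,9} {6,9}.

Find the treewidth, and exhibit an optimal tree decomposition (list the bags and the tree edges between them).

Each bag holds 2 vertices, so the decomposition has width 1, which upper-bounds the treewidth. Any graph with an edge has treewidth ≥ 1, and G has the edge 3–8. Combining the bounds, tw(G) = 1.

Treewidth 1.
Bags: B1 = {3, 8}  B2 = {4, 8}  B3 = {4, 7}  B4 = {5, 7}  B5 = {5, 9}  B6 = {6, 9}  B7 = {1, 6}  B8 = {1, 2}  B9 = {2, 10}
Tree: B1–B2, B2–B3, B3–B4, B4–B5, B5–B6, B6–B7, B7–B8, B8–B9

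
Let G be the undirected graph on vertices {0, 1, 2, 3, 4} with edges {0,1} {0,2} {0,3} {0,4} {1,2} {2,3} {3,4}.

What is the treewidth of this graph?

A width-2 tree decomposition is:
Bags: B1 = {0, 3, 4}  B2 = {0, 2, 3}  B3 = {0, 1, 2}
Tree: B1–B2, B2–B3
Each bag holds 3 vertices, so the decomposition has width 2, which upper-bounds the treewidth. Conversely, {0, 1, 2} is a clique of size 3, and the vertices of any clique must share a bag in every tree decomposition; so some bag has ≥ 3 vertices and tw(G) ≥ 2. Hence tw(G) = 2 exactly.

2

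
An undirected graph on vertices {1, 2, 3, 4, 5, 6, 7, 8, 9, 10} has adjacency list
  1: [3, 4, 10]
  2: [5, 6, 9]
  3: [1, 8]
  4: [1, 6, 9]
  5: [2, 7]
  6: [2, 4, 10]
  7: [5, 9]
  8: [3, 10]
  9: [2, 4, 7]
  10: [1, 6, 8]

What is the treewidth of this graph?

A width-2 tree decomposition is:
Bags: B1 = {5, 7, 9}  B2 = {2, 5, 9}  B3 = {2, 4, 9}  B4 = {2, 4, 6}  B5 = {1, 4, 6}  B6 = {1, 6, 10}  B7 = {1, 3, 10}  B8 = {3, 8, 10}
Tree: B1–B2, B2–B3, B3–B4, B4–B5, B5–B6, B6–B7, B7–B8
Every bag has size at most 3, so the width is 3 − 1 = 2 and tw(G) ≤ 2. For the lower bound, G contains the cycle 7–5–2–9–7, so G is not a forest; only forests have treewidth ≤ 1, hence tw(G) ≥ 2. The upper and lower bounds meet at 2, so that is the treewidth.

2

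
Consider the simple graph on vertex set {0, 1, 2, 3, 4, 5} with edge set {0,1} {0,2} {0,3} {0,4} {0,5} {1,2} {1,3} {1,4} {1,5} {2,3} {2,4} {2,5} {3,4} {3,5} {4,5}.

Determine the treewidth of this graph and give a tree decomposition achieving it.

Treewidth 5.
Bags: B1 = {0, 1, 2, 3, 4, 5}
Tree: (single bag)

A single bag containing all 6 vertices is trivially a valid decomposition of width 5. Conversely, {0, 1, 2, 3, 4, 5} is a clique of size 6, and the vertices of any clique must share a bag in every tree decomposition; so some bag has ≥ 6 vertices and tw(G) ≥ 5. The upper and lower bounds meet at 5, so that is the treewidth.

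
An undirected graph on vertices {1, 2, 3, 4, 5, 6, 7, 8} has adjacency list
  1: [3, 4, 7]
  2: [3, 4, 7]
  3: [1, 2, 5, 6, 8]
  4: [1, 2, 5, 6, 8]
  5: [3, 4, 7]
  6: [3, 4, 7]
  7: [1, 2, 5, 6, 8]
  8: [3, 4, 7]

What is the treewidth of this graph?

A width-3 tree decomposition is:
Bags: B1 = {2, 3, 4, 7}  B2 = {3, 4, 5, 7}  B3 = {3, 4, 6, 7}  B4 = {1, 3, 4, 7}  B5 = {3, 4, 7, 8}
Tree: B1–B2, B2–B3, B3–B4, B4–B5
Each bag holds 4 vertices, so the decomposition has width 3, which upper-bounds the treewidth. For the lower bound: the 4 vertex sets {2,4}, {3,5}, {7}, {6} are disjoint, each induces a connected subgraph, and every pair is joined by at least one edge of G. Contracting each set to a single vertex therefore yields K_{4} as a minor, and since treewidth is minor-monotone, tw(G) ≥ tw(K_{4}) = 3. Hence tw(G) = 3 exactly.

3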